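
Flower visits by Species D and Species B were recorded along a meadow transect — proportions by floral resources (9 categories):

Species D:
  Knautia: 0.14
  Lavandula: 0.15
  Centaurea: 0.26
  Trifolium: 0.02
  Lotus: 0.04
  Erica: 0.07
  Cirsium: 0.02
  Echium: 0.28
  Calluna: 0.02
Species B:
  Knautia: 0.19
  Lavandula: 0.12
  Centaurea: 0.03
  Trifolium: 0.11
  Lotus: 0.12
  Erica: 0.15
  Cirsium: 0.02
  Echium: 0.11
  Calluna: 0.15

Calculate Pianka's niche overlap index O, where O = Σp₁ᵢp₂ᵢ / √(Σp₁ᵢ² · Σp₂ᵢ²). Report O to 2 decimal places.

Σ p₁ᵢp₂ᵢ = 0.0266 + 0.0180 + 0.0078 + 0.0022 + 0.0048 + 0.0105 + 0.0004 + 0.0308 + 0.0030 = 0.1041
Σp_1ᵢ² = 0.14² + 0.15² + 0.26² + 0.02² + 0.04² + 0.07² + 0.02² + 0.28² + 0.02² = 0.0196 + 0.0225 + 0.0676 + 0.0004 + 0.0016 + 0.0049 + 0.0004 + 0.0784 + 0.0004 = 0.1958
Σp_2ᵢ² = 0.19² + 0.12² + 0.03² + 0.11² + 0.12² + 0.15² + 0.02² + 0.11² + 0.15² = 0.0361 + 0.0144 + 0.0009 + 0.0121 + 0.0144 + 0.0225 + 0.0004 + 0.0121 + 0.0225 = 0.1354
O = 0.1041 / √(0.1958 × 0.1354) = 0.1041 / 0.16282 = 0.6394

0.64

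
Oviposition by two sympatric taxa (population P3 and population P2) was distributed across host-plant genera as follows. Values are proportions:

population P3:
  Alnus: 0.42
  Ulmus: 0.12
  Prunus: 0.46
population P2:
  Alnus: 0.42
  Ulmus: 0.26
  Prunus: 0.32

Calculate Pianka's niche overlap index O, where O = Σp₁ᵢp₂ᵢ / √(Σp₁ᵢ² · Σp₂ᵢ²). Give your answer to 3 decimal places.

0.950

Σ p₁ᵢp₂ᵢ = 0.1764 + 0.0312 + 0.1472 = 0.3548
Σp_1ᵢ² = 0.42² + 0.12² + 0.46² = 0.1764 + 0.0144 + 0.2116 = 0.4024
Σp_2ᵢ² = 0.42² + 0.26² + 0.32² = 0.1764 + 0.0676 + 0.1024 = 0.3464
O = 0.3548 / √(0.4024 × 0.3464) = 0.3548 / 0.373352 = 0.95031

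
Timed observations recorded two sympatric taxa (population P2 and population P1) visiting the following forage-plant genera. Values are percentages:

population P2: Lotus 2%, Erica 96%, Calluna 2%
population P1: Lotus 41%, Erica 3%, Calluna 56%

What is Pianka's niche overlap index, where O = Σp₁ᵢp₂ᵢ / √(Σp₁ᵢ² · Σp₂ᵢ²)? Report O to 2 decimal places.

0.07

Convert percentages to proportions (divide by 100).
Σ p₁ᵢp₂ᵢ = 0.0082 + 0.0288 + 0.0112 = 0.0482
Σp_1ᵢ² = 0.02² + 0.96² + 0.02² = 0.0004 + 0.9216 + 0.0004 = 0.9224
Σp_2ᵢ² = 0.41² + 0.03² + 0.56² = 0.1681 + 0.0009 + 0.3136 = 0.4826
O = 0.0482 / √(0.9224 × 0.4826) = 0.0482 / 0.66720 = 0.0722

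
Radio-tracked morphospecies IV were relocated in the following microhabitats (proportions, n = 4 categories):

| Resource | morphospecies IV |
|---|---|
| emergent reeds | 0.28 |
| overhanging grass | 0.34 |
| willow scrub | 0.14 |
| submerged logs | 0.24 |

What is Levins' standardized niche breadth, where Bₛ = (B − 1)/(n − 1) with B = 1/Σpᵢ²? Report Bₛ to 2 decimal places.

0.90

Σpᵢ² = 0.28² + 0.34² + 0.14² + 0.24² = 0.0784 + 0.1156 + 0.0196 + 0.0576 = 0.2712
B = 1 / 0.2712 = 3.6873
Bₛ = (B − 1)/(n − 1) = (3.6873 − 1)/(4 − 1) = 2.6873/3 = 0.8958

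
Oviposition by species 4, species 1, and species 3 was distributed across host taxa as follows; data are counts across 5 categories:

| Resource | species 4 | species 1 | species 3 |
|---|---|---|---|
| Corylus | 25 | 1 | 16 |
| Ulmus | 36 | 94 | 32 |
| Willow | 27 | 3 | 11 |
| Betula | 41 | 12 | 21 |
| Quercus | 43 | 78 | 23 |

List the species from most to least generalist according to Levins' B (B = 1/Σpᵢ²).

species 4 > species 3 > species 1

Proportions for species 4 (n=172): 25/172=0.1453, 36/172=0.2093, 27/172=0.1570, 41/172=0.2384, 43/172=0.2500
Proportions for species 1 (n=188): 1/188=0.0053, 94/188=0.5000, 3/188=0.0160, 12/188=0.0638, 78/188=0.4149
Proportions for species 3 (n=103): 16/103=0.1553, 32/103=0.3107, 11/103=0.1068, 21/103=0.2039, 23/103=0.2233
Σp_4ᵢ² = 0.1453² + 0.2093² + 0.1570² + 0.2384² + 0.2500² = 0.021112 + 0.043806 + 0.024649 + 0.056835 + 0.062500 = 0.208902
B_4 = 1 / 0.208902 = 4.7869
Σp_1ᵢ² = 0.0053² + 0.5000² + 0.0160² + 0.0638² + 0.4149² = 0.000028 + 0.250000 + 0.000256 + 0.004070 + 0.172142 = 0.426496
B_1 = 1 / 0.426496 = 2.3447
Σp_3ᵢ² = 0.1553² + 0.3107² + 0.1068² + 0.2039² + 0.2233² = 0.024118 + 0.096534 + 0.011406 + 0.041575 + 0.049863 = 0.223496
B_3 = 1 / 0.223496 = 4.4744
Ranking by B (broadest → narrowest): species 4 (4.79) > species 3 (4.47) > species 1 (2.34)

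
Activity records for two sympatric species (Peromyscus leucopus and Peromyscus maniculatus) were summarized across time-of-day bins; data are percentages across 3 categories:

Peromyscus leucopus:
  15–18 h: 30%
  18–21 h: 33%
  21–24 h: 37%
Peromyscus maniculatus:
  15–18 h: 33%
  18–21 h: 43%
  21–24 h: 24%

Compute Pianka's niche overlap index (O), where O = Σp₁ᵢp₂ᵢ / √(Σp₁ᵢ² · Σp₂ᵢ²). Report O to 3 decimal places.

0.960

Convert percentages to proportions (divide by 100).
Σ p₁ᵢp₂ᵢ = 0.0990 + 0.1419 + 0.0888 = 0.3297
Σp_1ᵢ² = 0.30² + 0.33² + 0.37² = 0.0900 + 0.1089 + 0.1369 = 0.3358
Σp_2ᵢ² = 0.33² + 0.43² + 0.24² = 0.1089 + 0.1849 + 0.0576 = 0.3514
O = 0.3297 / √(0.3358 × 0.3514) = 0.3297 / 0.343511 = 0.95979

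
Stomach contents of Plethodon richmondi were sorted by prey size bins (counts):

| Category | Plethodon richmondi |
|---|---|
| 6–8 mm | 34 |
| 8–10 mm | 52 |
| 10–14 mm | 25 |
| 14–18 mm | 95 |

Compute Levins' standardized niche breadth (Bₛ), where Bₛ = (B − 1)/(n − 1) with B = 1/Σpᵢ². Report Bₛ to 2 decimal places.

Proportions for Plethodon richmondi (n=206): 34/206=0.1650, 52/206=0.2524, 25/206=0.1214, 95/206=0.4612
Σpᵢ² = 0.1650² + 0.2524² + 0.1214² + 0.4612² = 0.027225 + 0.063706 + 0.014738 + 0.212705 = 0.318374
B = 1 / 0.318374 = 3.1410
Bₛ = (B − 1)/(n − 1) = (3.1410 − 1)/(4 − 1) = 2.1410/3 = 0.7137

0.71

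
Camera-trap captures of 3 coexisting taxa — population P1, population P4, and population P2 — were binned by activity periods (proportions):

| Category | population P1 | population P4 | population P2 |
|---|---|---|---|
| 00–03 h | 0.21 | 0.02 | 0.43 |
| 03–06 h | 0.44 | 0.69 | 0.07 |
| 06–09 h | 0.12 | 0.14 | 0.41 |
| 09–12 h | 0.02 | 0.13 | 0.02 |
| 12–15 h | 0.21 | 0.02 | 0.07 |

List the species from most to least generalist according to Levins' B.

Σp_P1ᵢ² = 0.21² + 0.44² + 0.12² + 0.02² + 0.21² = 0.0441 + 0.1936 + 0.0144 + 0.0004 + 0.0441 = 0.2966
B_P1 = 1 / 0.2966 = 3.3715
Σp_P4ᵢ² = 0.02² + 0.69² + 0.14² + 0.13² + 0.02² = 0.0004 + 0.4761 + 0.0196 + 0.0169 + 0.0004 = 0.5134
B_P4 = 1 / 0.5134 = 1.9478
Σp_P2ᵢ² = 0.43² + 0.07² + 0.41² + 0.02² + 0.07² = 0.1849 + 0.0049 + 0.1681 + 0.0004 + 0.0049 = 0.3632
B_P2 = 1 / 0.3632 = 2.7533
Ranking by B (broadest → narrowest): population P1 (3.37) > population P2 (2.75) > population P4 (1.95)

population P1 > population P2 > population P4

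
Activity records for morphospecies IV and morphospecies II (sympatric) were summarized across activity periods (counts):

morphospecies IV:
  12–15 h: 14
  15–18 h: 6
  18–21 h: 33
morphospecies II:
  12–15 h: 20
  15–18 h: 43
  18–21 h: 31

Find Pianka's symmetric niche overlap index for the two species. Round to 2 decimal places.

Proportions for morphospecies IV (n=53): 14/53=0.2642, 6/53=0.1132, 33/53=0.6226
Proportions for morphospecies II (n=94): 20/94=0.2128, 43/94=0.4574, 31/94=0.3298
Σ p₁ᵢp₂ᵢ = 0.056222 + 0.051778 + 0.205333 = 0.313333
Σp_1ᵢ² = 0.2642² + 0.1132² + 0.6226² = 0.069802 + 0.012814 + 0.387631 = 0.470247
Σp_2ᵢ² = 0.2128² + 0.4574² + 0.3298² = 0.045284 + 0.209215 + 0.108768 = 0.363267
O = 0.313333 / √(0.470247 × 0.363267) = 0.313333 / 0.4133101 = 0.7581

0.76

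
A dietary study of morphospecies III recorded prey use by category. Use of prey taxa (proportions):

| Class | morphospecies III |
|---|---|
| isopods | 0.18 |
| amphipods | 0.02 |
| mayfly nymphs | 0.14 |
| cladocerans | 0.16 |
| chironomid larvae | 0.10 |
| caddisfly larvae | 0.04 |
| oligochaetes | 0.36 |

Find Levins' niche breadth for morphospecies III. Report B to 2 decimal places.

Σpᵢ² = 0.18² + 0.02² + 0.14² + 0.16² + 0.10² + 0.04² + 0.36² = 0.0324 + 0.0004 + 0.0196 + 0.0256 + 0.0100 + 0.0016 + 0.1296 = 0.2192
B = 1 / 0.2192 = 4.5620

4.56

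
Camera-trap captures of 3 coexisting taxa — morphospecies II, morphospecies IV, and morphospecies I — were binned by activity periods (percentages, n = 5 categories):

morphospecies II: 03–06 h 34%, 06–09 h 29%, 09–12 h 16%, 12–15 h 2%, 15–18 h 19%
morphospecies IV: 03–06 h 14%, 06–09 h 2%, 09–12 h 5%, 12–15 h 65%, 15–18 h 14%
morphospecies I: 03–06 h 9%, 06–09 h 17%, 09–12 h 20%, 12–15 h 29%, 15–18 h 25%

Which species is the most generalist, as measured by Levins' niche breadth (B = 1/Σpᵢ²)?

morphospecies I

Convert percentages to proportions (divide by 100).
Σp_IIᵢ² = 0.34² + 0.29² + 0.16² + 0.02² + 0.19² = 0.1156 + 0.0841 + 0.0256 + 0.0004 + 0.0361 = 0.2618
B_II = 1 / 0.2618 = 3.8197
Σp_IVᵢ² = 0.14² + 0.02² + 0.05² + 0.65² + 0.14² = 0.0196 + 0.0004 + 0.0025 + 0.4225 + 0.0196 = 0.4646
B_IV = 1 / 0.4646 = 2.1524
Σp_Iᵢ² = 0.09² + 0.17² + 0.20² + 0.29² + 0.25² = 0.0081 + 0.0289 + 0.0400 + 0.0841 + 0.0625 = 0.2236
B_I = 1 / 0.2236 = 4.4723
Highest B → broadest niche (most generalist): morphospecies I (B = 4.47).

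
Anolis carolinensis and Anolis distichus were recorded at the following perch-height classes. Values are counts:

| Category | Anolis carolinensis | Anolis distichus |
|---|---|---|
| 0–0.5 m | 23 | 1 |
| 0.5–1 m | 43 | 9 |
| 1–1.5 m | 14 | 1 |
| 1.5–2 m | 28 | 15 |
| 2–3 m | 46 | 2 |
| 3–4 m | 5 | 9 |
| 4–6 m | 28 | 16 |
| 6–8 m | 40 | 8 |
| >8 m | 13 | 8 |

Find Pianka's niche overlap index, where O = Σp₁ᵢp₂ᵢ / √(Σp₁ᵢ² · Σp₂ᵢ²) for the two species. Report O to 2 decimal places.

Proportions for Anolis carolinensis (n=240): 23/240=0.0958, 43/240=0.1792, 14/240=0.0583, 28/240=0.1167, 46/240=0.1917, 5/240=0.0208, 28/240=0.1167, 40/240=0.1667, 13/240=0.0542
Proportions for Anolis distichus (n=69): 1/69=0.0145, 9/69=0.1304, 1/69=0.0145, 15/69=0.2174, 2/69=0.0290, 9/69=0.1304, 16/69=0.2319, 8/69=0.1159, 8/69=0.1159
Σ p₁ᵢp₂ᵢ = 0.001389 + 0.023368 + 0.000845 + 0.025371 + 0.005559 + 0.002712 + 0.027063 + 0.019321 + 0.006282 = 0.111910
Σp_1ᵢ² = 0.0958² + 0.1792² + 0.0583² + 0.1167² + 0.1917² + 0.0208² + 0.1167² + 0.1667² + 0.0542² = 0.009178 + 0.032113 + 0.003399 + 0.013619 + 0.036749 + 0.000433 + 0.013619 + 0.027789 + 0.002938 = 0.139837
Σp_2ᵢ² = 0.0145² + 0.1304² + 0.0145² + 0.2174² + 0.0290² + 0.1304² + 0.2319² + 0.1159² + 0.1159² = 0.000210 + 0.017004 + 0.000210 + 0.047263 + 0.000841 + 0.017004 + 0.053778 + 0.013433 + 0.013433 = 0.163176
O = 0.111910 / √(0.139837 × 0.163176) = 0.111910 / 0.1510564 = 0.7408

0.74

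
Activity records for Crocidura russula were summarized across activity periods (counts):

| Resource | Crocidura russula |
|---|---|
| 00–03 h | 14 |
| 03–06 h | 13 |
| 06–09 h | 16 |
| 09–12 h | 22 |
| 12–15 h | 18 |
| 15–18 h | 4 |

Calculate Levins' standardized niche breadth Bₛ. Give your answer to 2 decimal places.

Proportions for Crocidura russula (n=87): 14/87=0.1609, 13/87=0.1494, 16/87=0.1839, 22/87=0.2529, 18/87=0.2069, 4/87=0.0460
Σpᵢ² = 0.1609² + 0.1494² + 0.1839² + 0.2529² + 0.2069² + 0.0460² = 0.025889 + 0.022320 + 0.033819 + 0.063958 + 0.042808 + 0.002116 = 0.190910
B = 1 / 0.190910 = 5.2381
Bₛ = (B − 1)/(n − 1) = (5.2381 − 1)/(6 − 1) = 4.2381/5 = 0.8476

0.85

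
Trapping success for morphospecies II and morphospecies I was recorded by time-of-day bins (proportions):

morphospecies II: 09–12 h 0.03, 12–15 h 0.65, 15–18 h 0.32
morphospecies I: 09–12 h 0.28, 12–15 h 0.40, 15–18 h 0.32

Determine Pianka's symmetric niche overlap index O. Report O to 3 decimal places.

Σ p₁ᵢp₂ᵢ = 0.0084 + 0.2600 + 0.1024 = 0.3708
Σp_1ᵢ² = 0.03² + 0.65² + 0.32² = 0.0009 + 0.4225 + 0.1024 = 0.5258
Σp_2ᵢ² = 0.28² + 0.40² + 0.32² = 0.0784 + 0.1600 + 0.1024 = 0.3408
O = 0.3708 / √(0.5258 × 0.3408) = 0.3708 / 0.423312 = 0.87595

0.876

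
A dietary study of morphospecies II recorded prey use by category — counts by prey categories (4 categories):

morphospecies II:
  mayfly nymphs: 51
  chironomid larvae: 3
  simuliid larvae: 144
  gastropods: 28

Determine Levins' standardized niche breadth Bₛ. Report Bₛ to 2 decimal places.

0.37

Proportions for morphospecies II (n=226): 51/226=0.2257, 3/226=0.0133, 144/226=0.6372, 28/226=0.1239
Σpᵢ² = 0.2257² + 0.0133² + 0.6372² + 0.1239² = 0.050940 + 0.000177 + 0.406024 + 0.015351 = 0.472492
B = 1 / 0.472492 = 2.1164
Bₛ = (B − 1)/(n − 1) = (2.1164 − 1)/(4 − 1) = 1.1164/3 = 0.3721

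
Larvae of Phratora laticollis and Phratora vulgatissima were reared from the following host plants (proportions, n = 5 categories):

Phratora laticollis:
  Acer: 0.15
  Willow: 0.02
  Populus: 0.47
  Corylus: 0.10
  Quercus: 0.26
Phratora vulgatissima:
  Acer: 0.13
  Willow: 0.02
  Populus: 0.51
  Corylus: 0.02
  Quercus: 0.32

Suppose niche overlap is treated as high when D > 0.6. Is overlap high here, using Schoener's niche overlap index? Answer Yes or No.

Yes

Σ|p₁ᵢ − p₂ᵢ| = 0.02 + 0.00 + 0.04 + 0.08 + 0.06 = 0.20
D = 1 − ½ × 0.20 = 1 − 0.100 = 0.9000
D = 0.9000 > 0.6 → Yes.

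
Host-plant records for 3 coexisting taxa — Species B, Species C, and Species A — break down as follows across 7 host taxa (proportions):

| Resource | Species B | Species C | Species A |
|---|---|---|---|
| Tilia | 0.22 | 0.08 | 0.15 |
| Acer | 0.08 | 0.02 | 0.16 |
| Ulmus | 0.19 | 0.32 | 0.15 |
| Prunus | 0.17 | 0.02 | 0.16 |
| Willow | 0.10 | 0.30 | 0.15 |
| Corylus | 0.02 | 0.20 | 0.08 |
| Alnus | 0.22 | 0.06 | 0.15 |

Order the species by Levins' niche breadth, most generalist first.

Σp_Bᵢ² = 0.22² + 0.08² + 0.19² + 0.17² + 0.10² + 0.02² + 0.22² = 0.0484 + 0.0064 + 0.0361 + 0.0289 + 0.0100 + 0.0004 + 0.0484 = 0.1786
B_B = 1 / 0.1786 = 5.5991
Σp_Cᵢ² = 0.08² + 0.02² + 0.32² + 0.02² + 0.30² + 0.20² + 0.06² = 0.0064 + 0.0004 + 0.1024 + 0.0004 + 0.0900 + 0.0400 + 0.0036 = 0.2432
B_C = 1 / 0.2432 = 4.1118
Σp_Aᵢ² = 0.15² + 0.16² + 0.15² + 0.16² + 0.15² + 0.08² + 0.15² = 0.0225 + 0.0256 + 0.0225 + 0.0256 + 0.0225 + 0.0064 + 0.0225 = 0.1476
B_A = 1 / 0.1476 = 6.7751
Ranking by B (broadest → narrowest): Species A (6.78) > Species B (5.60) > Species C (4.11)

Species A > Species B > Species C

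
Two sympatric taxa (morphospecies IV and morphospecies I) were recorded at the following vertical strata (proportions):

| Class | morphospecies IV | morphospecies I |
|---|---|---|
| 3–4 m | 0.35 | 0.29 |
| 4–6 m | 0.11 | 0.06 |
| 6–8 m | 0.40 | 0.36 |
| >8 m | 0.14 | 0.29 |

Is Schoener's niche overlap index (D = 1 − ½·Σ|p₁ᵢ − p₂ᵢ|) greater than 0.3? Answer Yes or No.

Yes

Σ|p₁ᵢ − p₂ᵢ| = 0.06 + 0.05 + 0.04 + 0.15 = 0.30
D = 1 − ½ × 0.30 = 1 − 0.150 = 0.8500
D = 0.8500 > 0.3 → Yes.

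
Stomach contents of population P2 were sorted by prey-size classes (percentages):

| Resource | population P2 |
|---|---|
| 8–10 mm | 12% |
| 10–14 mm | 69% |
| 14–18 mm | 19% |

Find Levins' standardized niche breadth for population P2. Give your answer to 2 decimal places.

Convert percentages to proportions (divide by 100).
Σpᵢ² = 0.12² + 0.69² + 0.19² = 0.0144 + 0.4761 + 0.0361 = 0.5266
B = 1 / 0.5266 = 1.8990
Bₛ = (B − 1)/(n − 1) = (1.8990 − 1)/(3 − 1) = 0.8990/2 = 0.4495

0.45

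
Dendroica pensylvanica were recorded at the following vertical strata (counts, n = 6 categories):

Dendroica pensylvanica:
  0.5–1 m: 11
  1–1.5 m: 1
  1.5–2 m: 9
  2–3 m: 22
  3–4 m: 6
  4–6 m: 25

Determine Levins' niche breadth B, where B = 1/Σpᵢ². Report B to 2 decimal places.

Proportions for Dendroica pensylvanica (n=74): 11/74=0.1486, 1/74=0.0135, 9/74=0.1216, 22/74=0.2973, 6/74=0.0811, 25/74=0.3378
Σpᵢ² = 0.1486² + 0.0135² + 0.1216² + 0.2973² + 0.0811² + 0.3378² = 0.022082 + 0.000182 + 0.014787 + 0.088387 + 0.006577 + 0.114109 = 0.246124
B = 1 / 0.246124 = 4.0630

4.06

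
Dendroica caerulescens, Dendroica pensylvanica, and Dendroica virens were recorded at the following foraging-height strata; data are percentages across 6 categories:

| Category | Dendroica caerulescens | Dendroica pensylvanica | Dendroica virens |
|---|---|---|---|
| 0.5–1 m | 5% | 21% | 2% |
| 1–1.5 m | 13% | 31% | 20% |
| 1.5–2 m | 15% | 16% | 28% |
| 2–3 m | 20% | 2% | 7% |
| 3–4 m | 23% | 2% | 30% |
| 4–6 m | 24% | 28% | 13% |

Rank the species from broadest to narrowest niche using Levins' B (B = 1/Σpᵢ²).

Dendroica caerulescens > Dendroica virens > Dendroica pensylvanica

Convert percentages to proportions (divide by 100).
Σp_caerᵢ² = 0.05² + 0.13² + 0.15² + 0.20² + 0.23² + 0.24² = 0.0025 + 0.0169 + 0.0225 + 0.0400 + 0.0529 + 0.0576 = 0.1924
B_caer = 1 / 0.1924 = 5.1975
Σp_pensᵢ² = 0.21² + 0.31² + 0.16² + 0.02² + 0.02² + 0.28² = 0.0441 + 0.0961 + 0.0256 + 0.0004 + 0.0004 + 0.0784 = 0.2450
B_pens = 1 / 0.2450 = 4.0816
Σp_vireᵢ² = 0.02² + 0.20² + 0.28² + 0.07² + 0.30² + 0.13² = 0.0004 + 0.0400 + 0.0784 + 0.0049 + 0.0900 + 0.0169 = 0.2306
B_vire = 1 / 0.2306 = 4.3365
Ranking by B (broadest → narrowest): Dendroica caerulescens (5.20) > Dendroica virens (4.34) > Dendroica pensylvanica (4.08)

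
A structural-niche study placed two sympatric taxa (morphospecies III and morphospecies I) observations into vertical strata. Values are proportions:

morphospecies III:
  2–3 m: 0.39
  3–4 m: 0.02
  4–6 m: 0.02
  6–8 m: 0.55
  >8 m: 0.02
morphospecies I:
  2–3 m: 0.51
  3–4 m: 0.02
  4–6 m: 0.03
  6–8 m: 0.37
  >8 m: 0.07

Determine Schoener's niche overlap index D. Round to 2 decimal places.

Σ|p₁ᵢ − p₂ᵢ| = 0.12 + 0.00 + 0.01 + 0.18 + 0.05 = 0.36
D = 1 − ½ × 0.36 = 1 − 0.180 = 0.8200

0.82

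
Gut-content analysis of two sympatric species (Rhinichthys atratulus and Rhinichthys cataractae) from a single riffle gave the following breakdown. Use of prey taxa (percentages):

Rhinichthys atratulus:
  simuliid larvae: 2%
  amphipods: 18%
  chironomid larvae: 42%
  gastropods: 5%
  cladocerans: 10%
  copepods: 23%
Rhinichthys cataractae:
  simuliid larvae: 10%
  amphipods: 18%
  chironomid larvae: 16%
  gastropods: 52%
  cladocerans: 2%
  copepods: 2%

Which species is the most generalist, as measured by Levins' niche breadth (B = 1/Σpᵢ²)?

Rhinichthys atratulus

Convert percentages to proportions (divide by 100).
Σp_atraᵢ² = 0.02² + 0.18² + 0.42² + 0.05² + 0.10² + 0.23² = 0.0004 + 0.0324 + 0.1764 + 0.0025 + 0.0100 + 0.0529 = 0.2746
B_atra = 1 / 0.2746 = 3.6417
Σp_cataᵢ² = 0.10² + 0.18² + 0.16² + 0.52² + 0.02² + 0.02² = 0.0100 + 0.0324 + 0.0256 + 0.2704 + 0.0004 + 0.0004 = 0.3392
B_cata = 1 / 0.3392 = 2.9481
Highest B → broadest niche (most generalist): Rhinichthys atratulus (B = 3.64).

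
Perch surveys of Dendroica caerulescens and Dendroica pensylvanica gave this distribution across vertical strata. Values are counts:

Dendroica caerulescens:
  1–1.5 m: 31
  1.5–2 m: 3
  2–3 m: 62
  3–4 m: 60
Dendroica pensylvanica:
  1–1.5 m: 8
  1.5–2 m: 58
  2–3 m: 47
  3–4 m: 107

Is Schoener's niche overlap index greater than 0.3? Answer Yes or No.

Yes

Proportions for Dendroica caerulescens (n=156): 31/156=0.1987, 3/156=0.0192, 62/156=0.3974, 60/156=0.3846
Proportions for Dendroica pensylvanica (n=220): 8/220=0.0364, 58/220=0.2636, 47/220=0.2136, 107/220=0.4864
Σ|p₁ᵢ − p₂ᵢ| = 0.1623 + 0.2444 + 0.1838 + 0.1018 = 0.6923
D = 1 − ½ × 0.6923 = 1 − 0.34615 = 0.65385
D = 0.65385 > 0.3 → Yes.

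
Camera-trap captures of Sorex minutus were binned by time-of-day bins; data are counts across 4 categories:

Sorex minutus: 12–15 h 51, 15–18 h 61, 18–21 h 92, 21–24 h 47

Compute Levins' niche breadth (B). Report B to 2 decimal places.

3.71

Proportions for Sorex minutus (n=251): 51/251=0.2032, 61/251=0.2430, 92/251=0.3665, 47/251=0.1873
Σpᵢ² = 0.2032² + 0.2430² + 0.3665² + 0.1873² = 0.041290 + 0.059049 + 0.134322 + 0.035081 = 0.269742
B = 1 / 0.269742 = 3.7072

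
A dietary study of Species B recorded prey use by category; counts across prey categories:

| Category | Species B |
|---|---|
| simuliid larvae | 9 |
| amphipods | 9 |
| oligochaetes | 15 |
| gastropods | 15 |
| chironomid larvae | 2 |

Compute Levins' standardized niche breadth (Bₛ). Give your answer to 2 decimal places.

Proportions for Species B (n=50): 9/50=0.1800, 9/50=0.1800, 15/50=0.3000, 15/50=0.3000, 2/50=0.0400
Σpᵢ² = 0.1800² + 0.1800² + 0.3000² + 0.3000² + 0.0400² = 0.032400 + 0.032400 + 0.090000 + 0.090000 + 0.001600 = 0.246400
B = 1 / 0.246400 = 4.0584
Bₛ = (B − 1)/(n − 1) = (4.0584 − 1)/(5 − 1) = 3.0584/4 = 0.7646

0.76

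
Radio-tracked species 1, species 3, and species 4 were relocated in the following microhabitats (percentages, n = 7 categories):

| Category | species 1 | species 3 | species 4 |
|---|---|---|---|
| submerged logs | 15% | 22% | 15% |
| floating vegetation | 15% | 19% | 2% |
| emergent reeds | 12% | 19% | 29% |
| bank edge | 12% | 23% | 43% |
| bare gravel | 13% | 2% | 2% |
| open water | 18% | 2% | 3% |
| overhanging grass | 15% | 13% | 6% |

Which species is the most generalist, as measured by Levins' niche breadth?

Convert percentages to proportions (divide by 100).
Σp_1ᵢ² = 0.15² + 0.15² + 0.12² + 0.12² + 0.13² + 0.18² + 0.15² = 0.0225 + 0.0225 + 0.0144 + 0.0144 + 0.0169 + 0.0324 + 0.0225 = 0.1456
B_1 = 1 / 0.1456 = 6.8681
Σp_3ᵢ² = 0.22² + 0.19² + 0.19² + 0.23² + 0.02² + 0.02² + 0.13² = 0.0484 + 0.0361 + 0.0361 + 0.0529 + 0.0004 + 0.0004 + 0.0169 = 0.1912
B_3 = 1 / 0.1912 = 5.2301
Σp_4ᵢ² = 0.15² + 0.02² + 0.29² + 0.43² + 0.02² + 0.03² + 0.06² = 0.0225 + 0.0004 + 0.0841 + 0.1849 + 0.0004 + 0.0009 + 0.0036 = 0.2968
B_4 = 1 / 0.2968 = 3.3693
Highest B → broadest niche (most generalist): species 1 (B = 6.87).

species 1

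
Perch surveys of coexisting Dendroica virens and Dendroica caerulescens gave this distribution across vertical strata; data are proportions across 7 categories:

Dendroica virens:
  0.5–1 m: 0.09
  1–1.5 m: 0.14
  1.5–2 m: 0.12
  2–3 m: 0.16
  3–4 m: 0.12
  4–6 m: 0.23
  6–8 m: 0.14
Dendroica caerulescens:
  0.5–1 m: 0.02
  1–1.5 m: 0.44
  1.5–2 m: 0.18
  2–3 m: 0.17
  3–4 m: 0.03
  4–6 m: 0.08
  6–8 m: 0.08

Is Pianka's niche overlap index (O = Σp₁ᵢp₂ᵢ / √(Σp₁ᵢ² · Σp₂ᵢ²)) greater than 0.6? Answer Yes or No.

Yes

Σ p₁ᵢp₂ᵢ = 0.0018 + 0.0616 + 0.0216 + 0.0272 + 0.0036 + 0.0184 + 0.0112 = 0.1454
Σp_1ᵢ² = 0.09² + 0.14² + 0.12² + 0.16² + 0.12² + 0.23² + 0.14² = 0.0081 + 0.0196 + 0.0144 + 0.0256 + 0.0144 + 0.0529 + 0.0196 = 0.1546
Σp_2ᵢ² = 0.02² + 0.44² + 0.18² + 0.17² + 0.03² + 0.08² + 0.08² = 0.0004 + 0.1936 + 0.0324 + 0.0289 + 0.0009 + 0.0064 + 0.0064 = 0.2690
O = 0.1454 / √(0.1546 × 0.2690) = 0.1454 / 0.20393 = 0.7130
O = 0.7130 > 0.6 → Yes.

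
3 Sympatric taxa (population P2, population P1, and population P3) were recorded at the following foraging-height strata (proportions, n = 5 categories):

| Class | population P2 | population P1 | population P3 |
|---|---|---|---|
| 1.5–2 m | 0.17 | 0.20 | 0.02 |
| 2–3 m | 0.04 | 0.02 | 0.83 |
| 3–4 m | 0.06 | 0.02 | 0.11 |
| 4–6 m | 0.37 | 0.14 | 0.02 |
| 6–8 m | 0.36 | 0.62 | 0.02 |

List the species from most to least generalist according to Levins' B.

Σp_P2ᵢ² = 0.17² + 0.04² + 0.06² + 0.37² + 0.36² = 0.0289 + 0.0016 + 0.0036 + 0.1369 + 0.1296 = 0.3006
B_P2 = 1 / 0.3006 = 3.3267
Σp_P1ᵢ² = 0.20² + 0.02² + 0.02² + 0.14² + 0.62² = 0.0400 + 0.0004 + 0.0004 + 0.0196 + 0.3844 = 0.4448
B_P1 = 1 / 0.4448 = 2.2482
Σp_P3ᵢ² = 0.02² + 0.83² + 0.11² + 0.02² + 0.02² = 0.0004 + 0.6889 + 0.0121 + 0.0004 + 0.0004 = 0.7022
B_P3 = 1 / 0.7022 = 1.4241
Ranking by B (broadest → narrowest): population P2 (3.33) > population P1 (2.25) > population P3 (1.42)

population P2 > population P1 > population P3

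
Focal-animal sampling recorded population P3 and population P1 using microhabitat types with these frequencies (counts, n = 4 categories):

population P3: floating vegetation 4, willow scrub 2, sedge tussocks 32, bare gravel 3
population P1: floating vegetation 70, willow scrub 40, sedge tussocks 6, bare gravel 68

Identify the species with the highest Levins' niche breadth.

Proportions for population P3 (n=41): 4/41=0.0976, 2/41=0.0488, 32/41=0.7805, 3/41=0.0732
Proportions for population P1 (n=184): 70/184=0.3804, 40/184=0.2174, 6/184=0.0326, 68/184=0.3696
Σp_P3ᵢ² = 0.0976² + 0.0488² + 0.7805² + 0.0732² = 0.009526 + 0.002381 + 0.609180 + 0.005358 = 0.626445
B_P3 = 1 / 0.626445 = 1.5963
Σp_P1ᵢ² = 0.3804² + 0.2174² + 0.0326² + 0.3696² = 0.144704 + 0.047263 + 0.001063 + 0.136604 = 0.329634
B_P1 = 1 / 0.329634 = 3.0337
Highest B → broadest niche (most generalist): population P1 (B = 3.03).

population P1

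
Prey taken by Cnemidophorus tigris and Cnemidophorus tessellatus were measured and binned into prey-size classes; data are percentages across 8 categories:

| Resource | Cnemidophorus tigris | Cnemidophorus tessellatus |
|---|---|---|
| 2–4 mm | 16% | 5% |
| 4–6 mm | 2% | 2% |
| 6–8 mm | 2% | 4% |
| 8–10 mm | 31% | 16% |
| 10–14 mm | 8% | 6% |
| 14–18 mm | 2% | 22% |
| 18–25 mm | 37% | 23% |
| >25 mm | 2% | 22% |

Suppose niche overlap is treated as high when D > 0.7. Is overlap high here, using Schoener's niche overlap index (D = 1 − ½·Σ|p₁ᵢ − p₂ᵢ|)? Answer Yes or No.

Convert percentages to proportions (divide by 100).
Σ|p₁ᵢ − p₂ᵢ| = 0.11 + 0.00 + 0.02 + 0.15 + 0.02 + 0.20 + 0.14 + 0.20 = 0.84
D = 1 − ½ × 0.84 = 1 − 0.420 = 0.5800
D = 0.5800 < 0.7 → No.

No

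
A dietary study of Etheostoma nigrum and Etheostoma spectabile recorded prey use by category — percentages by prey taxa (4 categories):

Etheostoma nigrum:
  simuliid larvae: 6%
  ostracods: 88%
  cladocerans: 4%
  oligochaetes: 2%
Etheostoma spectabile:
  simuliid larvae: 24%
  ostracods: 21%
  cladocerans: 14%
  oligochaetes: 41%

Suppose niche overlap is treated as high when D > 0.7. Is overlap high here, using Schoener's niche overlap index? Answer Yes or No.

No

Convert percentages to proportions (divide by 100).
Σ|p₁ᵢ − p₂ᵢ| = 0.18 + 0.67 + 0.10 + 0.39 = 1.34
D = 1 − ½ × 1.34 = 1 − 0.670 = 0.3300
D = 0.3300 < 0.7 → No.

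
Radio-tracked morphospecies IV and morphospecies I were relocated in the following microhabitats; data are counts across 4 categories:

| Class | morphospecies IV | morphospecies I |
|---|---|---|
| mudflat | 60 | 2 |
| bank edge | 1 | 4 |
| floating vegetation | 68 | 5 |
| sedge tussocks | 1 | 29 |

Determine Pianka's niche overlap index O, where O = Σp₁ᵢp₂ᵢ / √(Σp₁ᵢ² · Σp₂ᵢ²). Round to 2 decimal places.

0.18

Proportions for morphospecies IV (n=130): 60/130=0.4615, 1/130=0.0077, 68/130=0.5231, 1/130=0.0077
Proportions for morphospecies I (n=40): 2/40=0.0500, 4/40=0.1000, 5/40=0.1250, 29/40=0.7250
Σ p₁ᵢp₂ᵢ = 0.023075 + 0.000770 + 0.065388 + 0.005583 = 0.094816
Σp_1ᵢ² = 0.4615² + 0.0077² + 0.5231² + 0.0077² = 0.212982 + 0.000059 + 0.273634 + 0.000059 = 0.486734
Σp_2ᵢ² = 0.0500² + 0.1000² + 0.1250² + 0.7250² = 0.002500 + 0.010000 + 0.015625 + 0.525625 = 0.553750
O = 0.094816 / √(0.486734 × 0.553750) = 0.094816 / 0.5191618 = 0.1826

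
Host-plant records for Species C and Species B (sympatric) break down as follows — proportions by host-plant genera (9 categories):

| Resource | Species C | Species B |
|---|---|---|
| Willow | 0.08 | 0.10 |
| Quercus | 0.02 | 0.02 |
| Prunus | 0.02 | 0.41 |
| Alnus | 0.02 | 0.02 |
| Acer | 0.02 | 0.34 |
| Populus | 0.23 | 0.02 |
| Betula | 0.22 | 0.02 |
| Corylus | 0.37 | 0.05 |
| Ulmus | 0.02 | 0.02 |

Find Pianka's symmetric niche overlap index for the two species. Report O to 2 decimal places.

Σ p₁ᵢp₂ᵢ = 0.0080 + 0.0004 + 0.0082 + 0.0004 + 0.0068 + 0.0046 + 0.0044 + 0.0185 + 0.0004 = 0.0517
Σp_1ᵢ² = 0.08² + 0.02² + 0.02² + 0.02² + 0.02² + 0.23² + 0.22² + 0.37² + 0.02² = 0.0064 + 0.0004 + 0.0004 + 0.0004 + 0.0004 + 0.0529 + 0.0484 + 0.1369 + 0.0004 = 0.2466
Σp_2ᵢ² = 0.10² + 0.02² + 0.41² + 0.02² + 0.34² + 0.02² + 0.02² + 0.05² + 0.02² = 0.0100 + 0.0004 + 0.1681 + 0.0004 + 0.1156 + 0.0004 + 0.0004 + 0.0025 + 0.0004 = 0.2982
O = 0.0517 / √(0.2466 × 0.2982) = 0.0517 / 0.27118 = 0.1906

0.19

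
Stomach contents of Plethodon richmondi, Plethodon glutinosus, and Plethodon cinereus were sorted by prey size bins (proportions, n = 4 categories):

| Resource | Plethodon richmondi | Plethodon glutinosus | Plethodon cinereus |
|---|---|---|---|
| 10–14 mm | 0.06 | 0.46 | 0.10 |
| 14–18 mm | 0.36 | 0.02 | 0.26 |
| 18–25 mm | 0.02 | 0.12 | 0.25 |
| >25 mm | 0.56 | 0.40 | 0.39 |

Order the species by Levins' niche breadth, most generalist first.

Σp_richᵢ² = 0.06² + 0.36² + 0.02² + 0.56² = 0.0036 + 0.1296 + 0.0004 + 0.3136 = 0.4472
B_rich = 1 / 0.4472 = 2.2361
Σp_glutᵢ² = 0.46² + 0.02² + 0.12² + 0.40² = 0.2116 + 0.0004 + 0.0144 + 0.1600 = 0.3864
B_glut = 1 / 0.3864 = 2.5880
Σp_cineᵢ² = 0.10² + 0.26² + 0.25² + 0.39² = 0.0100 + 0.0676 + 0.0625 + 0.1521 = 0.2922
B_cine = 1 / 0.2922 = 3.4223
Ranking by B (broadest → narrowest): Plethodon cinereus (3.42) > Plethodon glutinosus (2.59) > Plethodon richmondi (2.24)

Plethodon cinereus > Plethodon glutinosus > Plethodon richmondi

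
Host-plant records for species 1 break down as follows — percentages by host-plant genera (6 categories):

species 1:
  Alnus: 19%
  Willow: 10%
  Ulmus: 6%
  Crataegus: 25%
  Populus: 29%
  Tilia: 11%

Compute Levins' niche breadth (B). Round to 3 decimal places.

Convert percentages to proportions (divide by 100).
Σpᵢ² = 0.19² + 0.10² + 0.06² + 0.25² + 0.29² + 0.11² = 0.0361 + 0.0100 + 0.0036 + 0.0625 + 0.0841 + 0.0121 = 0.2084
B = 1 / 0.2084 = 4.79846

4.798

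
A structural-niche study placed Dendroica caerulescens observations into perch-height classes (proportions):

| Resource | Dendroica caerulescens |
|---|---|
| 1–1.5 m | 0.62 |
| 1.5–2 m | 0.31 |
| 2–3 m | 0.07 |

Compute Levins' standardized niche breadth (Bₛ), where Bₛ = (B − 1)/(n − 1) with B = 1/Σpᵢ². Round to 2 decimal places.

Σpᵢ² = 0.62² + 0.31² + 0.07² = 0.3844 + 0.0961 + 0.0049 = 0.4854
B = 1 / 0.4854 = 2.0602
Bₛ = (B − 1)/(n − 1) = (2.0602 − 1)/(3 − 1) = 1.0602/2 = 0.5301

0.53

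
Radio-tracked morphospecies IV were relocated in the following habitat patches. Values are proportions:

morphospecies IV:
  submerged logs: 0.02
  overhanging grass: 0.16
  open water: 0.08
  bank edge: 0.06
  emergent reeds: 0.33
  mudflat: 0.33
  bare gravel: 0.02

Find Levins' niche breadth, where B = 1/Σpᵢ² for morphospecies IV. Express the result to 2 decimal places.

3.93

Σpᵢ² = 0.02² + 0.16² + 0.08² + 0.06² + 0.33² + 0.33² + 0.02² = 0.0004 + 0.0256 + 0.0064 + 0.0036 + 0.1089 + 0.1089 + 0.0004 = 0.2542
B = 1 / 0.2542 = 3.9339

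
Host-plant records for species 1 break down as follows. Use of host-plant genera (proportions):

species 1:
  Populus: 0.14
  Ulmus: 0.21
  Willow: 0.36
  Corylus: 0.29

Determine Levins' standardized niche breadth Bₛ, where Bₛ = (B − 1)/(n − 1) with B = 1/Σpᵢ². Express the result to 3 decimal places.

Σpᵢ² = 0.14² + 0.21² + 0.36² + 0.29² = 0.0196 + 0.0441 + 0.1296 + 0.0841 = 0.2774
B = 1 / 0.2774 = 3.60490
Bₛ = (B − 1)/(n − 1) = (3.60490 − 1)/(4 − 1) = 2.60490/3 = 0.86830

0.868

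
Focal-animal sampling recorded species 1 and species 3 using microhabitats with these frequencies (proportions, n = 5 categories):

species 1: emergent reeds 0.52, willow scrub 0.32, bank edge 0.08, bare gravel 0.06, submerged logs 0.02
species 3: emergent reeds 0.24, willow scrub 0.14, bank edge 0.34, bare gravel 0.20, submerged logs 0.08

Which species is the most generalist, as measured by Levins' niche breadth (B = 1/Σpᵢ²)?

species 3

Σp_1ᵢ² = 0.52² + 0.32² + 0.08² + 0.06² + 0.02² = 0.2704 + 0.1024 + 0.0064 + 0.0036 + 0.0004 = 0.3832
B_1 = 1 / 0.3832 = 2.6096
Σp_3ᵢ² = 0.24² + 0.14² + 0.34² + 0.20² + 0.08² = 0.0576 + 0.0196 + 0.1156 + 0.0400 + 0.0064 = 0.2392
B_3 = 1 / 0.2392 = 4.1806
Highest B → broadest niche (most generalist): species 3 (B = 4.18).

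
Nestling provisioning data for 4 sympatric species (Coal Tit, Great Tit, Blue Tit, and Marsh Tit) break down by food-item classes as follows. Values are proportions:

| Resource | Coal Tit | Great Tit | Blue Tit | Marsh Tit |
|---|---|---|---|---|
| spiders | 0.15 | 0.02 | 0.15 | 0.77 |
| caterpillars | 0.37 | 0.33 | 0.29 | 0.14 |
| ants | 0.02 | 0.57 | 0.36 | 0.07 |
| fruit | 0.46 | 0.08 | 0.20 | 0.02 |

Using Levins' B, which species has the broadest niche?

Σp_Coalᵢ² = 0.15² + 0.37² + 0.02² + 0.46² = 0.0225 + 0.1369 + 0.0004 + 0.2116 = 0.3714
B_Coal = 1 / 0.3714 = 2.6925
Σp_Greaᵢ² = 0.02² + 0.33² + 0.57² + 0.08² = 0.0004 + 0.1089 + 0.3249 + 0.0064 = 0.4406
B_Grea = 1 / 0.4406 = 2.2696
Σp_Blueᵢ² = 0.15² + 0.29² + 0.36² + 0.20² = 0.0225 + 0.0841 + 0.1296 + 0.0400 = 0.2762
B_Blue = 1 / 0.2762 = 3.6206
Σp_Marsᵢ² = 0.77² + 0.14² + 0.07² + 0.02² = 0.5929 + 0.0196 + 0.0049 + 0.0004 = 0.6178
B_Mars = 1 / 0.6178 = 1.6186
Highest B → broadest niche (most generalist): Blue Tit (B = 3.62).

Blue Tit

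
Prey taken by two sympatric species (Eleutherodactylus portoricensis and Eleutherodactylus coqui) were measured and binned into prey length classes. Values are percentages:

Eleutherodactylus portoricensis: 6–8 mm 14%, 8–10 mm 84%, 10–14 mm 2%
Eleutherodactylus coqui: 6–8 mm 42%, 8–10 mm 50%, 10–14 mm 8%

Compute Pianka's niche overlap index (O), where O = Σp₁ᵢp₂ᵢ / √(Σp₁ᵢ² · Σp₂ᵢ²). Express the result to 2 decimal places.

0.86

Convert percentages to proportions (divide by 100).
Σ p₁ᵢp₂ᵢ = 0.0588 + 0.4200 + 0.0016 = 0.4804
Σp_1ᵢ² = 0.14² + 0.84² + 0.02² = 0.0196 + 0.7056 + 0.0004 = 0.7256
Σp_2ᵢ² = 0.42² + 0.50² + 0.08² = 0.1764 + 0.2500 + 0.0064 = 0.4328
O = 0.4804 / √(0.7256 × 0.4328) = 0.4804 / 0.56039 = 0.8573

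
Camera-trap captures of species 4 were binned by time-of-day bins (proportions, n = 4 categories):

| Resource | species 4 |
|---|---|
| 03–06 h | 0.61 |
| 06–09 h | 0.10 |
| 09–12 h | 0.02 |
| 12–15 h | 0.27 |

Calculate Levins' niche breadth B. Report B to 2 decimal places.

Σpᵢ² = 0.61² + 0.10² + 0.02² + 0.27² = 0.3721 + 0.0100 + 0.0004 + 0.0729 = 0.4554
B = 1 / 0.4554 = 2.1959

2.20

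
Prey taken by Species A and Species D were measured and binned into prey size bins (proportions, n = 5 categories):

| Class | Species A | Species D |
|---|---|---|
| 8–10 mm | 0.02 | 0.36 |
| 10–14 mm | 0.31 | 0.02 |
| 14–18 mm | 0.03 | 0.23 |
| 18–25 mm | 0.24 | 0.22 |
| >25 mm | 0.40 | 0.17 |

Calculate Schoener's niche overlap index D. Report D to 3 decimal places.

0.460

Σ|p₁ᵢ − p₂ᵢ| = 0.34 + 0.29 + 0.20 + 0.02 + 0.23 = 1.08
D = 1 − ½ × 1.08 = 1 − 0.540 = 0.46000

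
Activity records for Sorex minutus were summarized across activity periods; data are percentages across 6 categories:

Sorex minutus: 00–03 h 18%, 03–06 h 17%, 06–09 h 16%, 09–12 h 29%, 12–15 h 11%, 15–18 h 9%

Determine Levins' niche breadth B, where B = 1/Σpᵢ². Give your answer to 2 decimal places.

Convert percentages to proportions (divide by 100).
Σpᵢ² = 0.18² + 0.17² + 0.16² + 0.29² + 0.11² + 0.09² = 0.0324 + 0.0289 + 0.0256 + 0.0841 + 0.0121 + 0.0081 = 0.1912
B = 1 / 0.1912 = 5.2301

5.23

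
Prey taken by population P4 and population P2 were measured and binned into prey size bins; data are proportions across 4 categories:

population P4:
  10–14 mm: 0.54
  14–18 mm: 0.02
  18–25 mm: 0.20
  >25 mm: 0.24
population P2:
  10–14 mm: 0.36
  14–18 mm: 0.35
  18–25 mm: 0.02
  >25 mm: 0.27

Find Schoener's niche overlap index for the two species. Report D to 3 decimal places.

0.640

Σ|p₁ᵢ − p₂ᵢ| = 0.18 + 0.33 + 0.18 + 0.03 = 0.72
D = 1 − ½ × 0.72 = 1 − 0.360 = 0.64000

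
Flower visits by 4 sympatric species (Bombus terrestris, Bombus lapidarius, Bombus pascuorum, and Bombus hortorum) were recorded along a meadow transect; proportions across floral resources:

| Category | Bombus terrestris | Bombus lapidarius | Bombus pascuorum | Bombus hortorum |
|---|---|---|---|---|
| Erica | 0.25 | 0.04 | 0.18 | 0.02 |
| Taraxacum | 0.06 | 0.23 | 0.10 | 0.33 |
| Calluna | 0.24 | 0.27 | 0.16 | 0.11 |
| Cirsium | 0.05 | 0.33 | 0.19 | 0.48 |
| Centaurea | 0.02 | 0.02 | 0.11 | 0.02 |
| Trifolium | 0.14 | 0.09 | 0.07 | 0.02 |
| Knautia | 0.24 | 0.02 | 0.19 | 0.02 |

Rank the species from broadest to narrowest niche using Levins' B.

Σp_terrᵢ² = 0.25² + 0.06² + 0.24² + 0.05² + 0.02² + 0.14² + 0.24² = 0.0625 + 0.0036 + 0.0576 + 0.0025 + 0.0004 + 0.0196 + 0.0576 = 0.2038
B_terr = 1 / 0.2038 = 4.9068
Σp_lapiᵢ² = 0.04² + 0.23² + 0.27² + 0.33² + 0.02² + 0.09² + 0.02² = 0.0016 + 0.0529 + 0.0729 + 0.1089 + 0.0004 + 0.0081 + 0.0004 = 0.2452
B_lapi = 1 / 0.2452 = 4.0783
Σp_pascᵢ² = 0.18² + 0.10² + 0.16² + 0.19² + 0.11² + 0.07² + 0.19² = 0.0324 + 0.0100 + 0.0256 + 0.0361 + 0.0121 + 0.0049 + 0.0361 = 0.1572
B_pasc = 1 / 0.1572 = 6.3613
Σp_hortᵢ² = 0.02² + 0.33² + 0.11² + 0.48² + 0.02² + 0.02² + 0.02² = 0.0004 + 0.1089 + 0.0121 + 0.2304 + 0.0004 + 0.0004 + 0.0004 = 0.3530
B_hort = 1 / 0.3530 = 2.8329
Ranking by B (broadest → narrowest): Bombus pascuorum (6.36) > Bombus terrestris (4.91) > Bombus lapidarius (4.08) > Bombus hortorum (2.83)

Bombus pascuorum > Bombus terrestris > Bombus lapidarius > Bombus hortorum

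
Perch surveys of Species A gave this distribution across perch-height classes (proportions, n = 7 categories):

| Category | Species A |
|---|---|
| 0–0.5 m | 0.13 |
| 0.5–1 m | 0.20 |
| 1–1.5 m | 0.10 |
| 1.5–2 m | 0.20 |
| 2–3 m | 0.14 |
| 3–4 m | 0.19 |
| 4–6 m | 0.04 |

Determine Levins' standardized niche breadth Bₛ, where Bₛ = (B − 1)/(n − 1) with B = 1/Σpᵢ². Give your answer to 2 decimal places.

0.85

Σpᵢ² = 0.13² + 0.20² + 0.10² + 0.20² + 0.14² + 0.19² + 0.04² = 0.0169 + 0.0400 + 0.0100 + 0.0400 + 0.0196 + 0.0361 + 0.0016 = 0.1642
B = 1 / 0.1642 = 6.0901
Bₛ = (B − 1)/(n − 1) = (6.0901 − 1)/(7 − 1) = 5.0901/6 = 0.8484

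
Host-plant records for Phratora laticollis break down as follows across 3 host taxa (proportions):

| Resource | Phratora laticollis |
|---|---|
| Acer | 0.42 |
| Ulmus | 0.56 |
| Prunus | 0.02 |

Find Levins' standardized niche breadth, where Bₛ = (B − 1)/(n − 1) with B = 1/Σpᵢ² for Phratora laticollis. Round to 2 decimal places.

0.52

Σpᵢ² = 0.42² + 0.56² + 0.02² = 0.1764 + 0.3136 + 0.0004 = 0.4904
B = 1 / 0.4904 = 2.0392
Bₛ = (B − 1)/(n − 1) = (2.0392 − 1)/(3 − 1) = 1.0392/2 = 0.5196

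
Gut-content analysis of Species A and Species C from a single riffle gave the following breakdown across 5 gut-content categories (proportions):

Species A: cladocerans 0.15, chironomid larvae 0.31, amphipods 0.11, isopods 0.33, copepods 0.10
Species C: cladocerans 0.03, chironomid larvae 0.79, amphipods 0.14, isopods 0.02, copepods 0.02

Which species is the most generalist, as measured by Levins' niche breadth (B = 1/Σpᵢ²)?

Species A

Σp_Aᵢ² = 0.15² + 0.31² + 0.11² + 0.33² + 0.10² = 0.0225 + 0.0961 + 0.0121 + 0.1089 + 0.0100 = 0.2496
B_A = 1 / 0.2496 = 4.0064
Σp_Cᵢ² = 0.03² + 0.79² + 0.14² + 0.02² + 0.02² = 0.0009 + 0.6241 + 0.0196 + 0.0004 + 0.0004 = 0.6454
B_C = 1 / 0.6454 = 1.5494
Highest B → broadest niche (most generalist): Species A (B = 4.01).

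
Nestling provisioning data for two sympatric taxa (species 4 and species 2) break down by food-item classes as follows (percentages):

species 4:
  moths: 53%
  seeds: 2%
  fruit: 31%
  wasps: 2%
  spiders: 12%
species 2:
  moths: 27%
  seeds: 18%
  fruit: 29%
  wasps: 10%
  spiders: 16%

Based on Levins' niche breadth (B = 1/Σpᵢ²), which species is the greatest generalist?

species 2

Convert percentages to proportions (divide by 100).
Σp_4ᵢ² = 0.53² + 0.02² + 0.31² + 0.02² + 0.12² = 0.2809 + 0.0004 + 0.0961 + 0.0004 + 0.0144 = 0.3922
B_4 = 1 / 0.3922 = 2.5497
Σp_2ᵢ² = 0.27² + 0.18² + 0.29² + 0.10² + 0.16² = 0.0729 + 0.0324 + 0.0841 + 0.0100 + 0.0256 = 0.2250
B_2 = 1 / 0.2250 = 4.4444
Highest B → broadest niche (most generalist): species 2 (B = 4.44).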